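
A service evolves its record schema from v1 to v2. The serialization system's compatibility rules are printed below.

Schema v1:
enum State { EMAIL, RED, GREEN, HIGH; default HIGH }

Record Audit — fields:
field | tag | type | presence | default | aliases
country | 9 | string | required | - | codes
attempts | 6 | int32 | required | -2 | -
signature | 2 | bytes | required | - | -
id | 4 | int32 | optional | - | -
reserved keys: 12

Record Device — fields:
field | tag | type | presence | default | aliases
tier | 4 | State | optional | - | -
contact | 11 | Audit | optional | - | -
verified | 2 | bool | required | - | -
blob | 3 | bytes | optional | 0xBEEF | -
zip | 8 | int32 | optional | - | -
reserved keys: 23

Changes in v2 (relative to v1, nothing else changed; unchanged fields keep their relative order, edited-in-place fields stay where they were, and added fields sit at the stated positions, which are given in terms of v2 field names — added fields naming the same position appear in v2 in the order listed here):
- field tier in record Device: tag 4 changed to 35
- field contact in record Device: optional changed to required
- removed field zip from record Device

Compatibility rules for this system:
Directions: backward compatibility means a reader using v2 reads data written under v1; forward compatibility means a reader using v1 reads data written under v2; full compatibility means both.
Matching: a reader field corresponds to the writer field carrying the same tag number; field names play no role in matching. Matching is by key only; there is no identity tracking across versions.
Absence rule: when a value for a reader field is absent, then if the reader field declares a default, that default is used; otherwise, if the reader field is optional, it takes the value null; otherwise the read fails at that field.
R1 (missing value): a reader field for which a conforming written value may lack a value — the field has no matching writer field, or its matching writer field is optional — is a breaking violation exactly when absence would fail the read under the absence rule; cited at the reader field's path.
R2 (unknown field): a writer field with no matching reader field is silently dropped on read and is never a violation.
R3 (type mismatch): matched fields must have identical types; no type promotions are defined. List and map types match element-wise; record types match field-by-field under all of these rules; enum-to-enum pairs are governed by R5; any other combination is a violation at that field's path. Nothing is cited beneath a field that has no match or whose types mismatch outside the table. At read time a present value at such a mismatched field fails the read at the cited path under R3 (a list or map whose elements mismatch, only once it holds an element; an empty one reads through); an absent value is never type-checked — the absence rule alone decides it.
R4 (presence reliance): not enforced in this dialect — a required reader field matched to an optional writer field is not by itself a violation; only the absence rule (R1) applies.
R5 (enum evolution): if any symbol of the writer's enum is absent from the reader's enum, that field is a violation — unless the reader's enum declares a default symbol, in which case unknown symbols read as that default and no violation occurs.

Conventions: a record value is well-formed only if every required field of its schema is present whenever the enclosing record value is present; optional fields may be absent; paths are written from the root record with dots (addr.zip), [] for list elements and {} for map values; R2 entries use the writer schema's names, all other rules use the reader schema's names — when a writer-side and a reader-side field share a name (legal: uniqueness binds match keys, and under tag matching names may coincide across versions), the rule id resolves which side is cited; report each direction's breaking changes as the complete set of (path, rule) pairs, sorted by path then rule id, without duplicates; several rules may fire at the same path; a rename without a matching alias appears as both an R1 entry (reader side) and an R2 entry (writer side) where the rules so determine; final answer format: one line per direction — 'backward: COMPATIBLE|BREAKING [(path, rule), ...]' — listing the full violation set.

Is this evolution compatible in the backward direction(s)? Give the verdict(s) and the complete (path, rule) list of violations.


backward: BREAKING [(contact, R1)]

each type pair in Device: writer, then reader
backward for Device (reader v2, writer v1):
  tier: no writer match
  Audit -> Audit, writer optional: contact aligns to contact
  bool -> bool, writer required: verified aligns to verified
  bytes -> bytes, writer optional: blob aligns to blob
  tier (writer side), unknown to reader
  zip (writer side), unknown to reader
  string -> string, writer required: contact.country aligns to contact.country
  int32 -> int32, writer required: contact.attempts aligns to contact.attempts
  bytes -> bytes, writer required: contact.signature aligns to contact.signature
  int32 -> int32, writer optional: contact.id aligns to contact.id
  R1 fires at contact
  => backward: BREAKING (1)
remaining Device differences; none change what is asked:
  field tier in record Device: tag 4 changed to 35 -> fires no rule on Device, leaving the asked answer as it is
  removed field zip from record Device -> fires no rule on Device, leaving the asked answer as it is


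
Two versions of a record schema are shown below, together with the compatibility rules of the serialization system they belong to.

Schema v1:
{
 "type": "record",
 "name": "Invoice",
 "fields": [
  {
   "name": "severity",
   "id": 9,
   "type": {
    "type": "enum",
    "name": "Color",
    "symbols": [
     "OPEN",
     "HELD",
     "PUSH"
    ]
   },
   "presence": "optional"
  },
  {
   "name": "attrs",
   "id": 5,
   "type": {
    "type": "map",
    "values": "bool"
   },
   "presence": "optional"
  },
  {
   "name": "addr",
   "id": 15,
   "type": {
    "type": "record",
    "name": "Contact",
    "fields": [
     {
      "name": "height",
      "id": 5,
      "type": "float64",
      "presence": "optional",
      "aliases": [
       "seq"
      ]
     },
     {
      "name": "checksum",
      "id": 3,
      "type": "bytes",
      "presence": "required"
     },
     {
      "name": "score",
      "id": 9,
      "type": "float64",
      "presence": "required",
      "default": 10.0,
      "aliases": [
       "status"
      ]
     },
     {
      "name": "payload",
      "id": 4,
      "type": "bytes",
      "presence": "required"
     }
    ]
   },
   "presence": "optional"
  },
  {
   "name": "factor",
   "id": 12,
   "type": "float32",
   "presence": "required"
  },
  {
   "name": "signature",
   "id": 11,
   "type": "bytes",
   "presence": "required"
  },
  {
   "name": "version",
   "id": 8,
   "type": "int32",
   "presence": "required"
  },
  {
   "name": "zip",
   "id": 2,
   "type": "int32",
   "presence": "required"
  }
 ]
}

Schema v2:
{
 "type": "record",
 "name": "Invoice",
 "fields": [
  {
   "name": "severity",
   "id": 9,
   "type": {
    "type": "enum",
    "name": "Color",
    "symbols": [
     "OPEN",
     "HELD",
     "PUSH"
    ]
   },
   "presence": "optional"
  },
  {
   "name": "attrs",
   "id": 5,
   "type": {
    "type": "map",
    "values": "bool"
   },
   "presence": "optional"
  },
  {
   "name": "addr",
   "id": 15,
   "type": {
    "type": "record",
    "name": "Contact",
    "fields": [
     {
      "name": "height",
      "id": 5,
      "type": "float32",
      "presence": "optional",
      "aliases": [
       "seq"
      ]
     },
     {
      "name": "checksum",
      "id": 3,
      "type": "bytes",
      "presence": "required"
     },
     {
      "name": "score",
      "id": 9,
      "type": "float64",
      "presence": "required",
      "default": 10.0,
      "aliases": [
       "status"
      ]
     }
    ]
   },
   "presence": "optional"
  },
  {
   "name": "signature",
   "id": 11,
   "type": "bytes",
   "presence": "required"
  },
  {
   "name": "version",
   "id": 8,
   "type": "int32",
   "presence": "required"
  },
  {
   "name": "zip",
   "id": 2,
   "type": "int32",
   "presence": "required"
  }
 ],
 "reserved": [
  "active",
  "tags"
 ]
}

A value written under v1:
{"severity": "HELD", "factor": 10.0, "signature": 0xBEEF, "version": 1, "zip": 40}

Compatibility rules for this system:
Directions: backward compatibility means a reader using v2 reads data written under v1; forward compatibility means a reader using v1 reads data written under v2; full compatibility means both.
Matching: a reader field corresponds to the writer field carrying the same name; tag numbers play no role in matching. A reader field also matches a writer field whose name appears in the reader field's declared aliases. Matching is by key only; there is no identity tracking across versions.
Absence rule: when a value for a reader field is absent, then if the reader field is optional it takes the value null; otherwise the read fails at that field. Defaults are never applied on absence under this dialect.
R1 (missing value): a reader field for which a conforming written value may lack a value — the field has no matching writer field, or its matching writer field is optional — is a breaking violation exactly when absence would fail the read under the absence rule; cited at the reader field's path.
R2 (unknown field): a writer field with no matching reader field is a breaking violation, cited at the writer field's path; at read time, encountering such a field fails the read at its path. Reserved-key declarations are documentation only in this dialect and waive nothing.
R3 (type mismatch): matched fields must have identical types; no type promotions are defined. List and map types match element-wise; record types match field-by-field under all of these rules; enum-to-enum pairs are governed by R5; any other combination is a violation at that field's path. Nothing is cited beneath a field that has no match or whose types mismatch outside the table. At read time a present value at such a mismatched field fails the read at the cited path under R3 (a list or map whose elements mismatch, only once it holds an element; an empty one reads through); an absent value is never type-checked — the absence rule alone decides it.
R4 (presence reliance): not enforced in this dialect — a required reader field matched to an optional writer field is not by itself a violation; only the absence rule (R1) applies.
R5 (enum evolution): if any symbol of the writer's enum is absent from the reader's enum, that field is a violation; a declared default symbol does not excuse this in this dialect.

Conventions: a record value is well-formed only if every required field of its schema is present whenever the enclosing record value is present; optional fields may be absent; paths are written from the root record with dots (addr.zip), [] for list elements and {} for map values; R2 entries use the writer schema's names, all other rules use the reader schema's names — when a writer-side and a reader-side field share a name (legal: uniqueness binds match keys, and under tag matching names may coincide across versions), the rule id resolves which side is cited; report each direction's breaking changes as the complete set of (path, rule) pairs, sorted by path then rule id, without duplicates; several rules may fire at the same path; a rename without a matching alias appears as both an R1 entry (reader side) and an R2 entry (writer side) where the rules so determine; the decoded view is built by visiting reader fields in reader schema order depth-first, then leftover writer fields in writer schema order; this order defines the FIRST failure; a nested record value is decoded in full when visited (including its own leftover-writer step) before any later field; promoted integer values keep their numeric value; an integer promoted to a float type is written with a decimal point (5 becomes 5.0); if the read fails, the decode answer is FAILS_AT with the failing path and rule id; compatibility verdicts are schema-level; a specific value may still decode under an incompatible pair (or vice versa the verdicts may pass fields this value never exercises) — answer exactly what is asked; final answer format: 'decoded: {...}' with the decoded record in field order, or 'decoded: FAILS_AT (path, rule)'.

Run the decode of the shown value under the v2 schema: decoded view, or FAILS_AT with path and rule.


each type pair in Invoice: writer, then reader
decode walk for Invoice under reader schema v2:
  severity := "HELD"
  attrs := null (missing; optional => null)
  addr := null (missing; optional => null)
  signature := 0xBEEF
  version := 1
  zip := 40
  read fails at factor under R2 (unknown field)
  => FAILS_AT (factor, R2)
the rest of the Invoice diff is inert for this question:
  field height in record Contact: type float64 changed to float32 -> shifts the Invoice verdicts, not this decode
  removed field payload from record Contact -> shifts the Invoice verdicts, not this decode

decoded: FAILS_AT (factor, R2)


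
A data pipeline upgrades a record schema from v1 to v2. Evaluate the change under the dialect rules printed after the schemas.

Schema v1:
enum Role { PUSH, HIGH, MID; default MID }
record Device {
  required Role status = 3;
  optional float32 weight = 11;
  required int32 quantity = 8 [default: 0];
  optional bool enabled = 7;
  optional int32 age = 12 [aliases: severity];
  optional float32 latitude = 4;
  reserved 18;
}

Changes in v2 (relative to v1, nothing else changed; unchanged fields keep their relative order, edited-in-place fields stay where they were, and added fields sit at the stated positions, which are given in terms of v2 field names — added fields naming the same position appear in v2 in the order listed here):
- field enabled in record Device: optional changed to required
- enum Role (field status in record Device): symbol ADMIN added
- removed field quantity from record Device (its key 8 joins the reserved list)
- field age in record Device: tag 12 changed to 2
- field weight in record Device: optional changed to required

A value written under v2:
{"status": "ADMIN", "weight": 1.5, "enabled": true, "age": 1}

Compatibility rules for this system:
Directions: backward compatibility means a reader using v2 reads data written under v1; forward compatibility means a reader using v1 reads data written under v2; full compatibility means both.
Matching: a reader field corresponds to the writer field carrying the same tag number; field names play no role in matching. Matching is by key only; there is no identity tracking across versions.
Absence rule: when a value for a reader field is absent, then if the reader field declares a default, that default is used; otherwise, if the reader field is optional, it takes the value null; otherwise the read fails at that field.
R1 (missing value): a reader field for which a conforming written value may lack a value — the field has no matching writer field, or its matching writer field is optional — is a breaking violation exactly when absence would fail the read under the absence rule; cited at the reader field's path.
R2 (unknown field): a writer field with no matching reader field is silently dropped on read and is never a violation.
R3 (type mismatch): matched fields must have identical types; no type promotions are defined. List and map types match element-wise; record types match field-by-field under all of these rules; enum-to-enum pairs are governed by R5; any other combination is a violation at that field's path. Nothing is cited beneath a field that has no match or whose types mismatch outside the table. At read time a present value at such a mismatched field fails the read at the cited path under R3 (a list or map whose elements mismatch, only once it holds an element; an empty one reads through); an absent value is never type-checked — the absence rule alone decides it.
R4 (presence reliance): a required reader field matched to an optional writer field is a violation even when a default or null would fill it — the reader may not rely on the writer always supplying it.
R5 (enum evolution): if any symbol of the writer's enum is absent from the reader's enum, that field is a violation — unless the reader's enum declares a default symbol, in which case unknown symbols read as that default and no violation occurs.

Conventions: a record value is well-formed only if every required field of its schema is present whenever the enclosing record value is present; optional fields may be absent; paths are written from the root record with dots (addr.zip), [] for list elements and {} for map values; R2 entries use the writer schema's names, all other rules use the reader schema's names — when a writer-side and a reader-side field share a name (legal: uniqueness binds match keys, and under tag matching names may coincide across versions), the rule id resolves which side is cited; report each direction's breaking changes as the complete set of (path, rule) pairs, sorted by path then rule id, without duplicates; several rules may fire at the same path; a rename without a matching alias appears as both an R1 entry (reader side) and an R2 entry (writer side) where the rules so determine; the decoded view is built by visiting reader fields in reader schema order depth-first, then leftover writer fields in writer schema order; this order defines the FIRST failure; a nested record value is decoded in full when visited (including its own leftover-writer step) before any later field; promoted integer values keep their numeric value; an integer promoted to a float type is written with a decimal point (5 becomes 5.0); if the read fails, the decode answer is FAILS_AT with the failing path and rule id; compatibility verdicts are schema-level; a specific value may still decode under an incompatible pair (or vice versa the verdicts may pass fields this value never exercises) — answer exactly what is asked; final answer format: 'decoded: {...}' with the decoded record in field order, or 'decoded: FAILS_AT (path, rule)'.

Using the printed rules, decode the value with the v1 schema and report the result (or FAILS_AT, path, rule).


decoded: {"status": "MID", "weight": 1.5, "quantity": 0, "enabled": true, "age": null, "latitude": null}

in Device below, arrows point writer -> reader
decoding the Device value with the v1 reader:
  status := "MID" (symbol ADMIN -> reader default)
  weight := 1.5
  quantity := 0 (no value, default fills)
  enabled := true
  age := null (not supplied -> null)
  latitude := null (not supplied -> null)
  writer age: unmatched, discarded
  => decoded: {"status": "MID", "weight": 1.5, "quantity": 0, "enabled": true, "age": null, "latitude": null}
diffs on Device not affecting the asked answer:
  field enabled in record Device: optional changed to required -> matters for Device compatibility verdicts, not for this value's decode
  enum Role (field status in record Device): symbol ADMIN added -> no rule fires on it and the decoded Device view is identical with or without it
  removed field quantity from record Device (its key 8 joins the reserved list) -> no rule fires on it and the decoded Device view is identical with or without it
  field weight in record Device: optional changed to required -> matters for Device compatibility verdicts, not for this value's decode


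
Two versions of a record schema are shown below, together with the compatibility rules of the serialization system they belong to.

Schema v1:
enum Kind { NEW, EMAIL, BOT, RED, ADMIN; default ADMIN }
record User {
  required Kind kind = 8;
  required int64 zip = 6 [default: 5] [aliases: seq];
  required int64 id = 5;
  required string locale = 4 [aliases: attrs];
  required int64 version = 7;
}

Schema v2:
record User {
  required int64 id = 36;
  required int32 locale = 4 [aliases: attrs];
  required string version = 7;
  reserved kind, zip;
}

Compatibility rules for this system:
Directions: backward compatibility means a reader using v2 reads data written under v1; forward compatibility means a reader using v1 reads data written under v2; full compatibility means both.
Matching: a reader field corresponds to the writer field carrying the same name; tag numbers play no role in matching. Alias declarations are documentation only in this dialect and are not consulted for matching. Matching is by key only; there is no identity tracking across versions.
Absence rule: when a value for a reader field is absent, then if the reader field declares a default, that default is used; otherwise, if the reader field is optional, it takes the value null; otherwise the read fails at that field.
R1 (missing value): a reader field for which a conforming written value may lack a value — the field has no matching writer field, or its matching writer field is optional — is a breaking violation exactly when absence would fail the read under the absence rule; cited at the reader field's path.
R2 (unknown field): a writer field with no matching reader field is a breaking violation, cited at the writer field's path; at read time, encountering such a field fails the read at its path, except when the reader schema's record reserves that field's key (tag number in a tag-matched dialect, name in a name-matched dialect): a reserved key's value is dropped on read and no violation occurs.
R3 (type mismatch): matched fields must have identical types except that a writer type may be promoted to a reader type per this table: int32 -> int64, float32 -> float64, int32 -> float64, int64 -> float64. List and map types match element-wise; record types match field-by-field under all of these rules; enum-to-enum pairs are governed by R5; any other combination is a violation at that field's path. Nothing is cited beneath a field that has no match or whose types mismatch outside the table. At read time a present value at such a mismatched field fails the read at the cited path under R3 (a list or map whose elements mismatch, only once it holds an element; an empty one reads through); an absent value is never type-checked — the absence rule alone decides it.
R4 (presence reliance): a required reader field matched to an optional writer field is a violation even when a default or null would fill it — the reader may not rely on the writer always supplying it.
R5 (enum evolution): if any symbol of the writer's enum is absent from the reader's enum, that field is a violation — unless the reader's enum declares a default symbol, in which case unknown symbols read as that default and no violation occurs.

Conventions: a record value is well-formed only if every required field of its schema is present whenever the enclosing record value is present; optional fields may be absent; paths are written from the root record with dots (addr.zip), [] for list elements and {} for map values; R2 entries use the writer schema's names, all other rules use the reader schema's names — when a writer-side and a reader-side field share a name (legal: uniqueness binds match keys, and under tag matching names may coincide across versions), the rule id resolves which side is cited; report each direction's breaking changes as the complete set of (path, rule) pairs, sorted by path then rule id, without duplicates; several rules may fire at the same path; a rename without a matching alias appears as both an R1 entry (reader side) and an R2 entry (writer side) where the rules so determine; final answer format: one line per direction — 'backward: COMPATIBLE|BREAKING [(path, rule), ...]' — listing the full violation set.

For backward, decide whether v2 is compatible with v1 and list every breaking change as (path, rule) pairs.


each type pair in User: writer, then reader
backward for User (reader v2, writer v1):
  id: paired with writer id (int64 -> int64; writer required)
  locale: paired with writer locale (string -> int32; writer required)
  version: paired with writer version (int64 -> string; writer required)
  writer field kind has no reader counterpart
  writer field zip has no reader counterpart
  breaking: (locale, R3)
  breaking: (version, R3)
  => backward: BREAKING (2)
the other User changes do not affect what is asked:
  removed field kind from record User (its key "kind" joins the reserved list) -> its effect on User is confined to the forward direction, not asked
  field id in record User: tag 5 changed to 36 -> triggers nothing under User's printed rules — same verdict
  removed field zip from record User (its key "zip" joins the reserved list) -> triggers nothing under User's printed rules — same verdict

backward: BREAKING [(locale, R3), (version, R3)]


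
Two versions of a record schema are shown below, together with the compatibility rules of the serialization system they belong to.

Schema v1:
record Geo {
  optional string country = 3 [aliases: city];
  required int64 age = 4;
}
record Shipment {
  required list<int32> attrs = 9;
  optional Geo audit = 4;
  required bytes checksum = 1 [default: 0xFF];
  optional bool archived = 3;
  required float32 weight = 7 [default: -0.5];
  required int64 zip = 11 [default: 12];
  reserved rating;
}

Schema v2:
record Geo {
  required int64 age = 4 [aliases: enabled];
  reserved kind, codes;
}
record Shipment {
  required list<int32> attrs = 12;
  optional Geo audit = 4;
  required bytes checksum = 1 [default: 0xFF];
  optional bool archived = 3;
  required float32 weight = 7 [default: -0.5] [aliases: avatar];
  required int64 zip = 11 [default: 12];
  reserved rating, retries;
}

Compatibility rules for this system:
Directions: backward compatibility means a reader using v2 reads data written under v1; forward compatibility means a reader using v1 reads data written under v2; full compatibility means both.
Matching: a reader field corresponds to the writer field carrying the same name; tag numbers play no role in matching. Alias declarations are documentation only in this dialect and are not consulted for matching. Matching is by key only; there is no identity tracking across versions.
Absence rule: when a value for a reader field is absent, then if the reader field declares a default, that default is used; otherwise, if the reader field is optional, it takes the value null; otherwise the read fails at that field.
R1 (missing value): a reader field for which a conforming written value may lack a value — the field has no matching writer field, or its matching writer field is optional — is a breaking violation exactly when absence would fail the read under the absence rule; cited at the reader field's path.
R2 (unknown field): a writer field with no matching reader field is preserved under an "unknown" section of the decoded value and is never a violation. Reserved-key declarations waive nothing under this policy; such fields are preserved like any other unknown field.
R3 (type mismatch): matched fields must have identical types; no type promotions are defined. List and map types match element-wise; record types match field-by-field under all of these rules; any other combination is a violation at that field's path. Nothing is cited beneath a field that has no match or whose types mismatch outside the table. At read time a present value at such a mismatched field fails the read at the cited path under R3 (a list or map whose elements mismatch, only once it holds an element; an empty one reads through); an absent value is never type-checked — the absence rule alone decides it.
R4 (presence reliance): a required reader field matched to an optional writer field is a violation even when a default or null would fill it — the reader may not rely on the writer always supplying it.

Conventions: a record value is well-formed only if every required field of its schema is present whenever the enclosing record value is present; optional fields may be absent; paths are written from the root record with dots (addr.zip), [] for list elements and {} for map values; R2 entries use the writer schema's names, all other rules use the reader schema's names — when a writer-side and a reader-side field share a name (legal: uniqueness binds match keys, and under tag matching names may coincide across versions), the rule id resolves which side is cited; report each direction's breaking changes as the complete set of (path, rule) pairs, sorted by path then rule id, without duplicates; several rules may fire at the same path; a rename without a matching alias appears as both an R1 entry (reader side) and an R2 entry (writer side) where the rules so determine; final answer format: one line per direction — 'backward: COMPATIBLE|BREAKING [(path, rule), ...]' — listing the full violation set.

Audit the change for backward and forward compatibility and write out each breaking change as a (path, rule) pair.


backward: COMPATIBLE []; forward: COMPATIBLE []

arrows below run writer -> reader for Shipment
backward for Shipment (reader v2, writer v1):
  writer required, list<int32> -> list<int32>: reader attrs maps from writer attrs
  writer optional, Geo -> Geo: reader audit maps from writer audit
  writer required, bytes -> bytes: reader checksum maps from writer checksum
  writer optional, bool -> bool: reader archived maps from writer archived
  writer required, float32 -> float32: reader weight maps from writer weight
  writer required, int64 -> int64: reader zip maps from writer zip
  writer required, int64 -> int64: reader audit.age maps from writer audit.age
  writer audit.country: unknown to reader
  => backward verdict for Shipment: COMPATIBLE, no violations
forward for Shipment (reader v1, writer v2):
  writer required, list<int32> -> list<int32>: reader attrs maps from writer attrs
  writer optional, Geo -> Geo: reader audit maps from writer audit
  writer required, bytes -> bytes: reader checksum maps from writer checksum
  writer optional, bool -> bool: reader archived maps from writer archived
  writer required, float32 -> float32: reader weight maps from writer weight
  writer required, int64 -> int64: reader zip maps from writer zip
  audit.country has no writer counterpart
  writer required, int64 -> int64: reader audit.age maps from writer audit.age
  => forward verdict for Shipment: COMPATIBLE, no violations


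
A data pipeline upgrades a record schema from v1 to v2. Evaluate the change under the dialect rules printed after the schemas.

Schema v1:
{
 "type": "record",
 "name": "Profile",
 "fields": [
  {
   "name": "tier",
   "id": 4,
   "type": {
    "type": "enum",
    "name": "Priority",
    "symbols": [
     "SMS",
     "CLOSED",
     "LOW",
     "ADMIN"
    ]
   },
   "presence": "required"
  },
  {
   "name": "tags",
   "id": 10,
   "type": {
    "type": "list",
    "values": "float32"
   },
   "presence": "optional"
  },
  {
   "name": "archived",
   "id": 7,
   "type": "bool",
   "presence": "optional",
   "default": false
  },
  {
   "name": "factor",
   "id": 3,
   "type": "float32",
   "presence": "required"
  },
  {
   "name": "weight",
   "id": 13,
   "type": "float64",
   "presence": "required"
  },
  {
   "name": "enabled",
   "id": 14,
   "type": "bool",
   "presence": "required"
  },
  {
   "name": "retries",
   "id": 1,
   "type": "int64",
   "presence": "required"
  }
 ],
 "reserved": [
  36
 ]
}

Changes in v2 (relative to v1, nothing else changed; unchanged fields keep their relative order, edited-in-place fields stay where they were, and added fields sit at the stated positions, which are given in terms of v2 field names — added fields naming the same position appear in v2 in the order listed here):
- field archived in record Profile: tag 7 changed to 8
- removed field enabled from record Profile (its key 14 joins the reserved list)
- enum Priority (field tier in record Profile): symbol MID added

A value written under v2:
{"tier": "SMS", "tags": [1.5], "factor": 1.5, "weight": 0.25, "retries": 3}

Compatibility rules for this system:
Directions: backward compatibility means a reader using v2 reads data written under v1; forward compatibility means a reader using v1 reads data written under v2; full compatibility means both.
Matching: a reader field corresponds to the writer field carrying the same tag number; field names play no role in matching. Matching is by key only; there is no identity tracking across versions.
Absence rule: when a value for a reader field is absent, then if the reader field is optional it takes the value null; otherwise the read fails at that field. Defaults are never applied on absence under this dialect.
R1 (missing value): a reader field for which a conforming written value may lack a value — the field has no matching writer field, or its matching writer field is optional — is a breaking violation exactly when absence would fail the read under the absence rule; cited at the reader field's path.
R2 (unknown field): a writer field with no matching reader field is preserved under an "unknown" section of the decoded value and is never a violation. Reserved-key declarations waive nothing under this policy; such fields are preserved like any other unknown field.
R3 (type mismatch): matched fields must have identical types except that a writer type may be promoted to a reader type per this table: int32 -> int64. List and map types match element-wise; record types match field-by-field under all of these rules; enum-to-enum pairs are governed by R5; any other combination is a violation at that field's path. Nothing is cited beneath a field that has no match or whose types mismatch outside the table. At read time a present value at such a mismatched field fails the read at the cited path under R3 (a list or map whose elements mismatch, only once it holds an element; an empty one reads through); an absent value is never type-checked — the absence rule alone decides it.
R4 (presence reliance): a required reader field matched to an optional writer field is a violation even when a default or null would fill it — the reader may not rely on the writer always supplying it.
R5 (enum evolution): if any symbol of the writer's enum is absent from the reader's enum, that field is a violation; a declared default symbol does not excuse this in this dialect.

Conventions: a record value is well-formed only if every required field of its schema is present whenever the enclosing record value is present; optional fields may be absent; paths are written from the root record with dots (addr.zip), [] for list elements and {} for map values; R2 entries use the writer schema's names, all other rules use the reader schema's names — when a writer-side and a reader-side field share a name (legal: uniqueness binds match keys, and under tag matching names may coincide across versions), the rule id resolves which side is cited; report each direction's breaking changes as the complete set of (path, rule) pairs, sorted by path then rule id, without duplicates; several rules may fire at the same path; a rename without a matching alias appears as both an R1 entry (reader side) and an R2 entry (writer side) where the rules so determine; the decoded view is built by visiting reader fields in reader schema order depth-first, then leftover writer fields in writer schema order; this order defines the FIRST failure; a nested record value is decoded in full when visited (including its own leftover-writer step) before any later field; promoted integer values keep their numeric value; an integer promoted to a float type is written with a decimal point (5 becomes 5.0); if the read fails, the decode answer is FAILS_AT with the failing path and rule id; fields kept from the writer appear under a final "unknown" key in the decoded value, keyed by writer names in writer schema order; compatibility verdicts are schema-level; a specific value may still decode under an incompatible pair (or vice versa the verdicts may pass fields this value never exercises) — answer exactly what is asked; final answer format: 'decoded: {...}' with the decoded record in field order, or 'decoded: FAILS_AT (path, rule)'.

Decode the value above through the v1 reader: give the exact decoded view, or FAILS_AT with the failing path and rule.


decoded: FAILS_AT (enabled, R1)

arrows below run writer -> reader for Profile
decode (reader v1):
  tier := "SMS"
  tags := [1.5]
  archived := null (absent, optional -> null)
  factor := 1.5
  weight := 0.25
  read fails at enabled under R1 (no fill)
  => FAILS_AT (enabled, R1)
diffs on Profile not affecting the asked answer:
  field archived in record Profile: tag 7 changed to 8 -> inert under this dialect — no rule fires on Profile and the result does not move
  enum Priority (field tier in record Profile): symbol MID added -> affects the rule determinations only; this particular Profile value decodes identically


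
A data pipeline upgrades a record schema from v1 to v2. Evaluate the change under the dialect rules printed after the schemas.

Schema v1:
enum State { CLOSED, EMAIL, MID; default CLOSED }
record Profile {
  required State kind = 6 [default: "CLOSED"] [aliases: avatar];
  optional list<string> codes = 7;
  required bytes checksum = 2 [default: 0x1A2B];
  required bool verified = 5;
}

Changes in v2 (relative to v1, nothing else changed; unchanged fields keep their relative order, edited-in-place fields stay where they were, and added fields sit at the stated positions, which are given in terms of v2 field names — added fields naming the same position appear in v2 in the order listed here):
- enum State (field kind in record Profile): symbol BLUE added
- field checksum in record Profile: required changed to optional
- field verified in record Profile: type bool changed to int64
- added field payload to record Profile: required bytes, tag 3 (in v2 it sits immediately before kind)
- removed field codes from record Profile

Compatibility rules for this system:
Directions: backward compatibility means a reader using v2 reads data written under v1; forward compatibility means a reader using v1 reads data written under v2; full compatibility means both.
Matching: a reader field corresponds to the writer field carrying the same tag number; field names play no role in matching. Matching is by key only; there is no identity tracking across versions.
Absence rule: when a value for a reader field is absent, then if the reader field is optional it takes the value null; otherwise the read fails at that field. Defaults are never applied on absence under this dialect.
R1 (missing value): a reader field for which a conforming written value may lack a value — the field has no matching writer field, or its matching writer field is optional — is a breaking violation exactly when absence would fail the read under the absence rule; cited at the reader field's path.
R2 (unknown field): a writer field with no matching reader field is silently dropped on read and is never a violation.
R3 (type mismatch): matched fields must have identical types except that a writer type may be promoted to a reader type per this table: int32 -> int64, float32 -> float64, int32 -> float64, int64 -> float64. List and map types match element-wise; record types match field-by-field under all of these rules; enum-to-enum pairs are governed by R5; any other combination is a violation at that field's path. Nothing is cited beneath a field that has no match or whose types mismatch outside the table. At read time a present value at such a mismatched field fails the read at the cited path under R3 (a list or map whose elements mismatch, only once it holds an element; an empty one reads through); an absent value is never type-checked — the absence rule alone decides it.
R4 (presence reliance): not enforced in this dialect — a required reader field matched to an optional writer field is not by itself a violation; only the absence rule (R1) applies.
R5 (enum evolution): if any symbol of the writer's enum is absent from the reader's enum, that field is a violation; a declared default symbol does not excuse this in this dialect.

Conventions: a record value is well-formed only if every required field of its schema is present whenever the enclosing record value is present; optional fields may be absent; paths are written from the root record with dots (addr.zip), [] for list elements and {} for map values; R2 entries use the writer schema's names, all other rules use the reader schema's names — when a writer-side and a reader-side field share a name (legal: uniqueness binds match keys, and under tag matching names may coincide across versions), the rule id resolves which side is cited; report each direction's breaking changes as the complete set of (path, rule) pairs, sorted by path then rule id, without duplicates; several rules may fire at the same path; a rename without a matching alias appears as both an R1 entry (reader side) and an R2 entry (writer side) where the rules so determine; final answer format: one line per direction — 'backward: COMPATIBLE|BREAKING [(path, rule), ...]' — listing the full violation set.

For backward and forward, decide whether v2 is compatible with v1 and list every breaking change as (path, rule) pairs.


arrows below run writer -> reader for Profile
backward analysis of Profile with v2 as reader and v1 as writer:
  payload: no writer match
  State -> State, writer required: kind aligns to kind
  bytes -> bytes, writer required: checksum aligns to checksum
  bool -> int64, writer required: verified aligns to verified
  writer field codes has no reader counterpart
  breaking: (payload, R1)
  breaking: (verified, R3)
  => 2 violation(s): backward is BREAKING for Profile
forward analysis of Profile with v1 as reader and v2 as writer:
  State -> State, writer required: kind aligns to kind
  codes: no writer match
  bytes -> bytes, writer optional: checksum aligns to checksum
  int64 -> bool, writer required: verified aligns to verified
  writer field payload has no reader counterpart
  breaking: (checksum, R1)
  breaking: (kind, R5)
  breaking: (verified, R3)
  => 3 violation(s): forward is BREAKING for Profile

backward: BREAKING [(payload, R1), (verified, R3)]; forward: BREAKING [(checksum, R1), (kind, R5), (verified, R3)]
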